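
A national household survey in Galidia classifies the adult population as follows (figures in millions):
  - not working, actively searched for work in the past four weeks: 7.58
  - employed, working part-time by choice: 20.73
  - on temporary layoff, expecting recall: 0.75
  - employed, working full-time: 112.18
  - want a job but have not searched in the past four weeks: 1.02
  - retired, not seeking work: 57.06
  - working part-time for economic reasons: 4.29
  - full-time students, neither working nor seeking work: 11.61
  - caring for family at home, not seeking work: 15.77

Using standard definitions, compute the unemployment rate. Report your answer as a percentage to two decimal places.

Unemployment rate ≈ 5.72%.

Employed = 20.73 + 112.18 + 4.29 = 137.20 million (anyone who worked, including part-time for economic reasons, counts as employed).
Unemployed = 7.58 + 0.75 = 8.33 million (jobless and actively searching, or on temporary layoff).
Labor force = 137.20 + 8.33 = 145.53 million.
Unemployment rate = 8.33 / 145.53 = 5.72%.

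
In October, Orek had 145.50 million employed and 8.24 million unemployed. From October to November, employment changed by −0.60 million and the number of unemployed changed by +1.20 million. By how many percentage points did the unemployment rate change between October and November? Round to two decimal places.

October: labor force = 145.50 + 8.24 = 153.74; u = 8.24/153.74 = 5.36%.
November: labor force = 144.90 + 9.44 = 154.34; u = 9.44/154.34 = 6.12%.
Change = 6.12% − 5.36% = +0.76 pp.

The unemployment rate changed by +0.76 percentage points.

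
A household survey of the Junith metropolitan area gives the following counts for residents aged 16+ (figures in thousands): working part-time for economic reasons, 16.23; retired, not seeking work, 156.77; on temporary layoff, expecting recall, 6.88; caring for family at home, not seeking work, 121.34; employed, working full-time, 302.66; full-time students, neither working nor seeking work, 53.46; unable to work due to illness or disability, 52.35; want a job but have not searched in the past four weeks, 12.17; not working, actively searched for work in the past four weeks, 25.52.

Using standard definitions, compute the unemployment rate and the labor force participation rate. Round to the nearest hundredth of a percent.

Employed = 16.23 + 302.66 = 318.89 thousand (anyone who worked, including part-time for economic reasons, counts as employed).
Unemployed = 6.88 + 25.52 = 32.40 thousand (jobless and actively searching, or on temporary layoff).
Labor force = 318.89 + 32.40 = 351.29 thousand.
Not in labor force = 156.77 + 121.34 + 53.46 + 52.35 + 12.17 = 396.09 thousand (those not working and not actively searching are outside the labor force — including those who want a job but have given up searching).
Civilian working-age population = 351.29 + 396.09 = 747.38 thousand.
Unemployment rate = 32.40 / 351.29 = 9.22%.
Labor force participation rate = 351.29 / 747.38 = 47.00%.

Unemployment rate ≈ 9.22%; labor force participation rate ≈ 47.00%.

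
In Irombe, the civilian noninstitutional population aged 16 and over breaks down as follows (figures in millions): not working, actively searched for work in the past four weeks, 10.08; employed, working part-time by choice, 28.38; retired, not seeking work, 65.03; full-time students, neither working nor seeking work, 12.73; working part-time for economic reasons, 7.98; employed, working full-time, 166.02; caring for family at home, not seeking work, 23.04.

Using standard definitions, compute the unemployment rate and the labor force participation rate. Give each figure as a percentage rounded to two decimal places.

Unemployment rate ≈ 4.74%; labor force participation rate ≈ 67.82%.

Employed = 28.38 + 7.98 + 166.02 = 202.38 million (anyone who worked, including part-time for economic reasons, counts as employed).
Unemployed = 10.08 million.
Labor force = 202.38 + 10.08 = 212.46 million.
Not in labor force = 65.03 + 12.73 + 23.04 = 100.80 million (those not working and not actively searching are outside the labor force).
Civilian working-age population = 212.46 + 100.80 = 313.26 million.
Unemployment rate = 10.08 / 212.46 = 4.74%.
Labor force participation rate = 212.46 / 313.26 = 67.82%.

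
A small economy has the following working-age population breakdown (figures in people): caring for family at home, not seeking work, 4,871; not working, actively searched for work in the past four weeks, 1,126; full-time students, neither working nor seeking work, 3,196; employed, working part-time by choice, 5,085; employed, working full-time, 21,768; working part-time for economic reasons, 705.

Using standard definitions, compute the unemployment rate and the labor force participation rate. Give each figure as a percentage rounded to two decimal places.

Employed = 5,085 + 21,768 + 705 = 27,558 (anyone who worked, including part-time for economic reasons, counts as employed).
Unemployed = 1,126.
Labor force = 27,558 + 1,126 = 28,684.
Not in labor force = 4,871 + 3,196 = 8,067 (those not working and not actively searching are outside the labor force).
Civilian working-age population = 28,684 + 8,067 = 36,751.
Unemployment rate = 1,126 / 28,684 = 3.93%.
Labor force participation rate = 28,684 / 36,751 = 78.05%.

Unemployment rate ≈ 3.93%; labor force participation rate ≈ 78.05%.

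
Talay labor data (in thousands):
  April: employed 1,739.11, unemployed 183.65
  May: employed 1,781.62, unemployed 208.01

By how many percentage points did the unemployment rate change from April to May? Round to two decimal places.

The unemployment rate changed by +0.90 percentage points.

April: labor force = 1,739.11 + 183.65 = 1,922.76; u = 183.65/1,922.76 = 9.55%.
May: labor force = 1,781.62 + 208.01 = 1,989.63; u = 208.01/1,989.63 = 10.45%.
Change = 10.45% − 9.55% = +0.90 pp.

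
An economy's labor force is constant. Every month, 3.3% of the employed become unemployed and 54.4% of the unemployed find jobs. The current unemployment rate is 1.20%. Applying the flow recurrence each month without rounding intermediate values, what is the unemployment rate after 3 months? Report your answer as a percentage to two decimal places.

With a fixed labor force, u_{t+1} = u_t + s·(1−u_t) − f·u_t = u_t·(1−s−f) + s.
Here 1−s−f = 0.423 and s = 0.033.
u_1 = 0.012000 × 0.423 + 0.033 = 0.038076.
u_2 = 0.038076 × 0.423 + 0.033 = 0.049106.
u_3 = 0.049106 × 0.423 + 0.033 = 0.053772.

Unemployment rate after three months ≈ 5.38%.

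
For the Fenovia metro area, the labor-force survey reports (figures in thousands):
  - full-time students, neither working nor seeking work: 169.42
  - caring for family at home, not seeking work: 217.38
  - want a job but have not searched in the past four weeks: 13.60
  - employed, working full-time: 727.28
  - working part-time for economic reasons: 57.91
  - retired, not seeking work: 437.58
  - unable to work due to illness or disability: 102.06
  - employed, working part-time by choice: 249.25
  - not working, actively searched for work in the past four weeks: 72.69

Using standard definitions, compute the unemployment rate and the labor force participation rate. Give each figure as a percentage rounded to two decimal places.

Employed = 727.28 + 57.91 + 249.25 = 1,034.44 thousand (anyone who worked, including part-time for economic reasons, counts as employed).
Unemployed = 72.69 thousand.
Labor force = 1,034.44 + 72.69 = 1,107.13 thousand.
Not in labor force = 169.42 + 217.38 + 13.60 + 437.58 + 102.06 = 940.04 thousand (those not working and not actively searching are outside the labor force — including those who want a job but have given up searching).
Civilian working-age population = 1,107.13 + 940.04 = 2,047.17 thousand.
Unemployment rate = 72.69 / 1,107.13 = 6.57%.
Labor force participation rate = 1,107.13 / 2,047.17 = 54.08%.

Unemployment rate ≈ 6.57%; labor force participation rate ≈ 54.08%.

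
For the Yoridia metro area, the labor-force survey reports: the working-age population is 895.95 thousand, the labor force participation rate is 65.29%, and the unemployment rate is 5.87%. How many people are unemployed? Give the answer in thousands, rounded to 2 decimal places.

Labor force = 0.6529 × 895.95 = 584.97 thousand.
Unemployed = 0.0587 × 584.97 ≈ 34.34 thousand.

About 34.34 thousand are unemployed.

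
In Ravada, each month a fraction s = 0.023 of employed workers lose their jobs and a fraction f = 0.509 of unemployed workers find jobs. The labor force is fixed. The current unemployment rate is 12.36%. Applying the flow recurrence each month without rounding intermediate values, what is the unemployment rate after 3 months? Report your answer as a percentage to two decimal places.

With a fixed labor force, u_{t+1} = u_t + s·(1−u_t) − f·u_t = u_t·(1−s−f) + s.
Here 1−s−f = 0.468 and s = 0.023.
u_1 = 0.123600 × 0.468 + 0.023 = 0.080845.
u_2 = 0.080845 × 0.468 + 0.023 = 0.060835.
u_3 = 0.060835 × 0.468 + 0.023 = 0.051471.

Unemployment rate after three months ≈ 5.15%.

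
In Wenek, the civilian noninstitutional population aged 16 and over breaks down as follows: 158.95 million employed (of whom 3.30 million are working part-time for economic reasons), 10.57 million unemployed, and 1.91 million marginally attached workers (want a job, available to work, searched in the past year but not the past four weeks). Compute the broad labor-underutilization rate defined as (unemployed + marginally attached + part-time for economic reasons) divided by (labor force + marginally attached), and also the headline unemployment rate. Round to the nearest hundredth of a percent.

Labor force = 158.95 + 10.57 = 169.52 million.
Numerator = 10.57 + 1.91 + 3.30 = 15.78 million.
Denominator = 169.52 + 1.91 = 171.43 million.
Broad rate = 15.78 / 171.43 = 9.20%.
Headline unemployment rate = 10.57 / 169.52 = 6.24%.

Broad underutilization rate ≈ 9.20%; headline unemployment rate ≈ 6.24%.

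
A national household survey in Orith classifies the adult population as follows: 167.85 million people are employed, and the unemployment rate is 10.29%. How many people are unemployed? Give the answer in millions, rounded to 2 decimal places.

Let U be the number unemployed. The labor force is E + U, and U/(E+U) = 0.1029.
So U = 0.1029 × 167.85 / (1 − 0.1029) = 17.2718 / 0.8971 ≈ 19.25 million.

About 19.25 million are unemployed.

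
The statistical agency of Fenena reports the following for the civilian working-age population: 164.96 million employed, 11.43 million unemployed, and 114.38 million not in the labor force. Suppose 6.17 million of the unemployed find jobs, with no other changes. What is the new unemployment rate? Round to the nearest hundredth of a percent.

New unemployment rate ≈ 2.98%.

Initially, labor force = 164.96 + 11.43 = 176.39 million, so u = 11.43/176.39 = 6.48%.
After the change, unemployed falls and employed rises by 6.17; labor force unchanged → E = 171.13, U = 5.26, labor force = 176.39 million.
New unemployment rate = 5.26 / 176.39 = 2.98%.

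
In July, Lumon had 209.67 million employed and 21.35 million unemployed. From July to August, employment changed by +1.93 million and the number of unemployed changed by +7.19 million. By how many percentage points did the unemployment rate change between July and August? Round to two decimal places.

The unemployment rate changed by +2.64 percentage points.

July: labor force = 209.67 + 21.35 = 231.02; u = 21.35/231.02 = 9.24%.
August: labor force = 211.60 + 28.54 = 240.14; u = 28.54/240.14 = 11.88%.
Change = 11.88% − 9.24% = +2.64 pp.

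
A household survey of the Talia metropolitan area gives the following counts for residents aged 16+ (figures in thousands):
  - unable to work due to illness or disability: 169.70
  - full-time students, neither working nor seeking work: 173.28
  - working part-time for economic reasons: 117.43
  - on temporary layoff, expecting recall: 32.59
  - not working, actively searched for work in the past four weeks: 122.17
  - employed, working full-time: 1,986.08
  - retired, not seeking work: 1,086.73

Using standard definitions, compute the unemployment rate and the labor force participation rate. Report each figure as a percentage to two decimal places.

Unemployment rate ≈ 6.85%; labor force participation rate ≈ 61.23%.

Employed = 117.43 + 1,986.08 = 2,103.51 thousand (anyone who worked, including part-time for economic reasons, counts as employed).
Unemployed = 32.59 + 122.17 = 154.76 thousand (jobless and actively searching, or on temporary layoff).
Labor force = 2,103.51 + 154.76 = 2,258.27 thousand.
Not in labor force = 169.70 + 173.28 + 1,086.73 = 1,429.71 thousand (those not working and not actively searching are outside the labor force).
Civilian working-age population = 2,258.27 + 1,429.71 = 3,687.98 thousand.
Unemployment rate = 154.76 / 2,258.27 = 6.85%.
Labor force participation rate = 2,258.27 / 3,687.98 = 61.23%.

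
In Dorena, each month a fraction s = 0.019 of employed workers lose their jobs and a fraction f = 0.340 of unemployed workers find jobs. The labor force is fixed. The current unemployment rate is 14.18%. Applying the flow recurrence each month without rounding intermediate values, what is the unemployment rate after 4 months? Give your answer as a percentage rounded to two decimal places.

Unemployment rate after four months ≈ 6.79%.

With a fixed labor force, u_{t+1} = u_t + s·(1−u_t) − f·u_t = u_t·(1−s−f) + s.
Here 1−s−f = 0.641 and s = 0.019.
u_1 = 0.141800 × 0.641 + 0.019 = 0.109894.
u_2 = 0.109894 × 0.641 + 0.019 = 0.089442.
u_3 = 0.089442 × 0.641 + 0.019 = 0.076332.
u_4 = 0.076332 × 0.641 + 0.019 = 0.067929.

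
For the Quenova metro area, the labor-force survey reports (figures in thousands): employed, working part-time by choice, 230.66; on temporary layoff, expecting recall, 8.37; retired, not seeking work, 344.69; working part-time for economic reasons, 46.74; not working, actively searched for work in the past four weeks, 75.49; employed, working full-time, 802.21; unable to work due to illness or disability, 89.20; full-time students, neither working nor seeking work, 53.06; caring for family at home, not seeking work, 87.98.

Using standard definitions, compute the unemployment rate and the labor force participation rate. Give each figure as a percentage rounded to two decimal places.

Unemployment rate ≈ 7.21%; labor force participation rate ≈ 66.93%.

Employed = 230.66 + 46.74 + 802.21 = 1,079.61 thousand (anyone who worked, including part-time for economic reasons, counts as employed).
Unemployed = 8.37 + 75.49 = 83.86 thousand (jobless and actively searching, or on temporary layoff).
Labor force = 1,079.61 + 83.86 = 1,163.47 thousand.
Not in labor force = 344.69 + 89.20 + 53.06 + 87.98 = 574.93 thousand (those not working and not actively searching are outside the labor force).
Civilian working-age population = 1,163.47 + 574.93 = 1,738.40 thousand.
Unemployment rate = 83.86 / 1,163.47 = 7.21%.
Labor force participation rate = 1,163.47 / 1,738.40 = 66.93%.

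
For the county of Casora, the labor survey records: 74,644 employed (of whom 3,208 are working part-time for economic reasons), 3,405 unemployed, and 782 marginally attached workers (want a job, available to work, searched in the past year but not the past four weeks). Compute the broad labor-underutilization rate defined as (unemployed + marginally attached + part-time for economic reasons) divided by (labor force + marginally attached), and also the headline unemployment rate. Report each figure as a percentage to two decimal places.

Broad underutilization rate ≈ 9.38%; headline unemployment rate ≈ 4.36%.

Labor force = 74,644 + 3,405 = 78,049.
Numerator = 3,405 + 782 + 3,208 = 7,395.
Denominator = 78,049 + 782 = 78,831.
Broad rate = 7,395 / 78,831 = 9.38%.
Headline unemployment rate = 3,405 / 78,049 = 4.36%.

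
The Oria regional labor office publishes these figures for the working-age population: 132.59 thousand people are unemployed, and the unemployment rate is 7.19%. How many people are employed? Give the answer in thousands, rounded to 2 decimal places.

Labor force = U / u = 132.59 / 0.0719 ≈ 1,844.09 thousand.
Employed = labor force − unemployed = 1,844.09 − 132.59 = 1,711.50 thousand.

About 1,711.50 thousand are employed.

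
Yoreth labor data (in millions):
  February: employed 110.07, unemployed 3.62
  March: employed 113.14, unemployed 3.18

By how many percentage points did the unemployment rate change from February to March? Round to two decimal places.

The unemployment rate changed by −0.45 percentage points.

February: labor force = 110.07 + 3.62 = 113.69; u = 3.62/113.69 = 3.18%.
March: labor force = 113.14 + 3.18 = 116.32; u = 3.18/116.32 = 2.73%.
Change = 2.73% − 3.18% = −0.45 pp.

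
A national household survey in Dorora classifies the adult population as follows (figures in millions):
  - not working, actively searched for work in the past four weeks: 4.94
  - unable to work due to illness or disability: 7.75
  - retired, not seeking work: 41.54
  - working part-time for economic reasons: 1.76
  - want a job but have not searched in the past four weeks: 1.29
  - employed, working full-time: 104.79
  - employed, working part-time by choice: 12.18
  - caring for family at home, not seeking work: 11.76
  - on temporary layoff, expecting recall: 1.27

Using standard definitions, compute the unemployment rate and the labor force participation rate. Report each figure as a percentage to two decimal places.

Employed = 1.76 + 104.79 + 12.18 = 118.73 million (anyone who worked, including part-time for economic reasons, counts as employed).
Unemployed = 4.94 + 1.27 = 6.21 million (jobless and actively searching, or on temporary layoff).
Labor force = 118.73 + 6.21 = 124.94 million.
Not in labor force = 7.75 + 41.54 + 1.29 + 11.76 = 62.34 million (those not working and not actively searching are outside the labor force — including those who want a job but have given up searching).
Civilian working-age population = 124.94 + 62.34 = 187.28 million.
Unemployment rate = 6.21 / 124.94 = 4.97%.
Labor force participation rate = 124.94 / 187.28 = 66.71%.

Unemployment rate ≈ 4.97%; labor force participation rate ≈ 66.71%.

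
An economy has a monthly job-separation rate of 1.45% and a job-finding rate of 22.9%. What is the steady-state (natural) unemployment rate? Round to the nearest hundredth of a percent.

At steady state the flows balance: s·E = f·U, so U/(E+U) = s/(s+f).
u* = 1.45 / (1.45 + 22.9) = 1.45 / 24.35 = 5.95%.

Steady-state unemployment rate ≈ 5.95%.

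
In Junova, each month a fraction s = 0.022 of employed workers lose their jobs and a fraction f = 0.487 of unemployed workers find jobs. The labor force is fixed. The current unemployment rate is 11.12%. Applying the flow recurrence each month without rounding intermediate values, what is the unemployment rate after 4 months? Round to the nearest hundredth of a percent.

With a fixed labor force, u_{t+1} = u_t + s·(1−u_t) − f·u_t = u_t·(1−s−f) + s.
Here 1−s−f = 0.491 and s = 0.022.
u_1 = 0.111200 × 0.491 + 0.022 = 0.076599.
u_2 = 0.076599 × 0.491 + 0.022 = 0.059610.
u_3 = 0.059610 × 0.491 + 0.022 = 0.051269.
u_4 = 0.051269 × 0.491 + 0.022 = 0.047173.

Unemployment rate after four months ≈ 4.72%.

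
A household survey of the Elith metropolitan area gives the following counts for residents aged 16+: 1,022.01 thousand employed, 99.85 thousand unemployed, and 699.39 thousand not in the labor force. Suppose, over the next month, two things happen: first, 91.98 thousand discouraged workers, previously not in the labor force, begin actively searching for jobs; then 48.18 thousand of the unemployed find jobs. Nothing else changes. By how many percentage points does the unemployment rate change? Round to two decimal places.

The unemployment rate changes by +2.93 percentage points.

Initially, labor force = 1,022.01 + 99.85 = 1,121.86 thousand, so u = 99.85/1,121.86 = 8.90%.
After the first change, unemployed and labor force both rise by 91.98 → E = 1,022.01, U = 191.83, labor force = 1,213.84 thousand.
After the second change, unemployed falls and employed rises by 48.18; labor force unchanged → E = 1,070.19, U = 143.65, labor force = 1,213.84 thousand.
New unemployment rate = 143.65 / 1,213.84 = 11.83%.
Change = 11.83% − 8.90% = +2.93 percentage points.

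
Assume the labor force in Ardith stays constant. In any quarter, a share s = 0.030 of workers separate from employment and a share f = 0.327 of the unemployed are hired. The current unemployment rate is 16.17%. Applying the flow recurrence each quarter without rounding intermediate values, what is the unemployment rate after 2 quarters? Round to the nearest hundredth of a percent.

Unemployment rate after two quarters ≈ 11.61%.

With a fixed labor force, u_{t+1} = u_t + s·(1−u_t) − f·u_t = u_t·(1−s−f) + s.
Here 1−s−f = 0.643 and s = 0.030.
u_1 = 0.161700 × 0.643 + 0.030 = 0.133973.
u_2 = 0.133973 × 0.643 + 0.030 = 0.116145.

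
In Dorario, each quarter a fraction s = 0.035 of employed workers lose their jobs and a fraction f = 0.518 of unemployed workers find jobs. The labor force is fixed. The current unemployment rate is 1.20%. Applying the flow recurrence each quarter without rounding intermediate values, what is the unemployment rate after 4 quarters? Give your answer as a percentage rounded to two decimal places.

With a fixed labor force, u_{t+1} = u_t + s·(1−u_t) − f·u_t = u_t·(1−s−f) + s.
Here 1−s−f = 0.447 and s = 0.035.
u_1 = 0.012000 × 0.447 + 0.035 = 0.040364.
u_2 = 0.040364 × 0.447 + 0.035 = 0.053043.
u_3 = 0.053043 × 0.447 + 0.035 = 0.058710.
u_4 = 0.058710 × 0.447 + 0.035 = 0.061243.

Unemployment rate after four quarters ≈ 6.12%.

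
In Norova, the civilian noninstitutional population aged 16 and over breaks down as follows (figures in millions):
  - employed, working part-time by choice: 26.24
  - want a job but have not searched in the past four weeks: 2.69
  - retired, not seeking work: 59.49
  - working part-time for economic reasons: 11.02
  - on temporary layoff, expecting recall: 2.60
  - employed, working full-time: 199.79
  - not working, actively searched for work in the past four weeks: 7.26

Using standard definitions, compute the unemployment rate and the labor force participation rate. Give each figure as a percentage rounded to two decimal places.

Unemployment rate ≈ 3.99%; labor force participation rate ≈ 79.88%.

Employed = 26.24 + 11.02 + 199.79 = 237.05 million (anyone who worked, including part-time for economic reasons, counts as employed).
Unemployed = 2.60 + 7.26 = 9.86 million (jobless and actively searching, or on temporary layoff).
Labor force = 237.05 + 9.86 = 246.91 million.
Not in labor force = 2.69 + 59.49 = 62.18 million (those not working and not actively searching are outside the labor force — including those who want a job but have given up searching).
Civilian working-age population = 246.91 + 62.18 = 309.09 million.
Unemployment rate = 9.86 / 246.91 = 3.99%.
Labor force participation rate = 246.91 / 309.09 = 79.88%.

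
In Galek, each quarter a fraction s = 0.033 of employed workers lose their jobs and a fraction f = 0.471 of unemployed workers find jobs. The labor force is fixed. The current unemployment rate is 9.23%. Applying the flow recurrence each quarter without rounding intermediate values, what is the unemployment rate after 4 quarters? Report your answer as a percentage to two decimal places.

Unemployment rate after four quarters ≈ 6.71%.

With a fixed labor force, u_{t+1} = u_t + s·(1−u_t) − f·u_t = u_t·(1−s−f) + s.
Here 1−s−f = 0.496 and s = 0.033.
u_1 = 0.092300 × 0.496 + 0.033 = 0.078781.
u_2 = 0.078781 × 0.496 + 0.033 = 0.072075.
u_3 = 0.072075 × 0.496 + 0.033 = 0.068749.
u_4 = 0.068749 × 0.496 + 0.033 = 0.067100.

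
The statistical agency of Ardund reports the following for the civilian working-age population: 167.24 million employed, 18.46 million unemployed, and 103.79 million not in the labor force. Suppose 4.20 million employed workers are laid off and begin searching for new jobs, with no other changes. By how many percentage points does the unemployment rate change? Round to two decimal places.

The unemployment rate changes by +2.26 percentage points.

Initially, labor force = 167.24 + 18.46 = 185.70 million, so u = 18.46/185.70 = 9.94%.
After the change, employed falls and unemployed rises by 4.20; labor force unchanged → E = 163.04, U = 22.66, labor force = 185.70 million.
New unemployment rate = 22.66 / 185.70 = 12.20%.
Change = 12.20% − 9.94% = +2.26 percentage points.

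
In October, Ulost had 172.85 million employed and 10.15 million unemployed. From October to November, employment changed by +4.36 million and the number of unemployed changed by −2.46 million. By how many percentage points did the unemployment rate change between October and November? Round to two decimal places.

The unemployment rate changed by −1.39 percentage points.

October: labor force = 172.85 + 10.15 = 183.00; u = 10.15/183.00 = 5.55%.
November: labor force = 177.21 + 7.69 = 184.90; u = 7.69/184.90 = 4.16%.
Change = 4.16% − 5.55% = −1.39 pp.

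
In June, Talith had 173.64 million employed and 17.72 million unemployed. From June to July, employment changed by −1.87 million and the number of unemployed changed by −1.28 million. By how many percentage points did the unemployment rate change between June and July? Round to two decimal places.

June: labor force = 173.64 + 17.72 = 191.36; u = 17.72/191.36 = 9.26%.
July: labor force = 171.77 + 16.44 = 188.21; u = 16.44/188.21 = 8.73%.
Change = 8.73% − 9.26% = −0.53 pp.

The unemployment rate changed by −0.53 percentage points.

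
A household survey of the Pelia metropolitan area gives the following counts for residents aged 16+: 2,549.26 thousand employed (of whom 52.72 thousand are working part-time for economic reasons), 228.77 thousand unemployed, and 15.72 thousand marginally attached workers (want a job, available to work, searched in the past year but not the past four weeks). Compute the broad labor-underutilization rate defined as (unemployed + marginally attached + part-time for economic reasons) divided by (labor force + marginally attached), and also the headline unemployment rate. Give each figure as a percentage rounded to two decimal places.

Broad underutilization rate ≈ 10.64%; headline unemployment rate ≈ 8.23%.

Labor force = 2,549.26 + 228.77 = 2,778.03 thousand.
Numerator = 228.77 + 15.72 + 52.72 = 297.21 thousand.
Denominator = 2,778.03 + 15.72 = 2,793.75 thousand.
Broad rate = 297.21 / 2,793.75 = 10.64%.
Headline unemployment rate = 228.77 / 2,778.03 = 8.23%.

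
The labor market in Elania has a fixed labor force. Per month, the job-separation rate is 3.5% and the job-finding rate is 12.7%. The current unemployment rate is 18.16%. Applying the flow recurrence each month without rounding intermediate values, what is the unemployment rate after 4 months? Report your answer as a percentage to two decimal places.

Unemployment rate after four months ≈ 19.91%.

With a fixed labor force, u_{t+1} = u_t + s·(1−u_t) − f·u_t = u_t·(1−s−f) + s.
Here 1−s−f = 0.838 and s = 0.035.
u_1 = 0.181600 × 0.838 + 0.035 = 0.187181.
u_2 = 0.187181 × 0.838 + 0.035 = 0.191858.
u_3 = 0.191858 × 0.838 + 0.035 = 0.195777.
u_4 = 0.195777 × 0.838 + 0.035 = 0.199061.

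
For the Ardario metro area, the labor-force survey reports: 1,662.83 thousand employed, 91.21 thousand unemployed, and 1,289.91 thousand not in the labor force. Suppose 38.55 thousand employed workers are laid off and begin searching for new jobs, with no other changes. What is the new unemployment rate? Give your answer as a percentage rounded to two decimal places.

Initially, labor force = 1,662.83 + 91.21 = 1,754.04 thousand, so u = 91.21/1,754.04 = 5.20%.
After the change, employed falls and unemployed rises by 38.55; labor force unchanged → E = 1,624.28, U = 129.76, labor force = 1,754.04 thousand.
New unemployment rate = 129.76 / 1,754.04 = 7.40%.

New unemployment rate ≈ 7.40%.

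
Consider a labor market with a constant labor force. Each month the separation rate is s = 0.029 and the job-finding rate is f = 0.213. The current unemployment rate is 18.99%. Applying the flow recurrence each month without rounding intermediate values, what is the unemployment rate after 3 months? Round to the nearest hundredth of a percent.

Unemployment rate after three months ≈ 15.03%.

With a fixed labor force, u_{t+1} = u_t + s·(1−u_t) − f·u_t = u_t·(1−s−f) + s.
Here 1−s−f = 0.758 and s = 0.029.
u_1 = 0.189900 × 0.758 + 0.029 = 0.172944.
u_2 = 0.172944 × 0.758 + 0.029 = 0.160092.
u_3 = 0.160092 × 0.758 + 0.029 = 0.150350.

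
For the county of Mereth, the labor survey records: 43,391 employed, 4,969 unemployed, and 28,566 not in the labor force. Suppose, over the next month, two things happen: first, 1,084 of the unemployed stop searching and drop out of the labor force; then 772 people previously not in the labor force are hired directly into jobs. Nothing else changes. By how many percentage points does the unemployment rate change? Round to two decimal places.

Initially, labor force = 43,391 + 4,969 = 48,360, so u = 4,969/48,360 = 10.28%.
After the first change, unemployed and labor force both fall by 1,084 → E = 43,391, U = 3,885, labor force = 47,276.
After the second change, employed and labor force both rise by 772; unemployed unchanged → E = 44,163, U = 3,885, labor force = 48,048.
New unemployment rate = 3,885 / 48,048 = 8.09%.
Change = 8.09% − 10.28% = −2.19 percentage points.

The unemployment rate changes by −2.19 percentage points.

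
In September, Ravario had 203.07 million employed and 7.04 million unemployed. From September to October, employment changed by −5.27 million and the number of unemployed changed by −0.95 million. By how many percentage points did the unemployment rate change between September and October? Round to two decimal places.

The unemployment rate changed by −0.36 percentage points.

September: labor force = 203.07 + 7.04 = 210.11; u = 7.04/210.11 = 3.35%.
October: labor force = 197.80 + 6.09 = 203.89; u = 6.09/203.89 = 2.99%.
Change = 2.99% − 3.35% = −0.36 pp.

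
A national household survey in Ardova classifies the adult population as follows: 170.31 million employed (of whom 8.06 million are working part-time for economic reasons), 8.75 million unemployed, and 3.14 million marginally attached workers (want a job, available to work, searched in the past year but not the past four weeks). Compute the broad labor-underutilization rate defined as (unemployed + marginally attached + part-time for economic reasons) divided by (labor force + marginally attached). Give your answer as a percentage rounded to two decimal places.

Broad underutilization rate ≈ 10.95%.

Labor force = 170.31 + 8.75 = 179.06 million.
Numerator = 8.75 + 3.14 + 8.06 = 19.95 million.
Denominator = 179.06 + 3.14 = 182.20 million.
Broad rate = 19.95 / 182.20 = 10.95%.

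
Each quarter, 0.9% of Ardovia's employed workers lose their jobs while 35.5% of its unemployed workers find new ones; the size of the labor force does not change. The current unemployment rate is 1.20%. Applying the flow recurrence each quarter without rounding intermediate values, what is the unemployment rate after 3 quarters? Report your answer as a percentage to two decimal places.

With a fixed labor force, u_{t+1} = u_t + s·(1−u_t) − f·u_t = u_t·(1−s−f) + s.
Here 1−s−f = 0.636 and s = 0.009.
u_1 = 0.012000 × 0.636 + 0.009 = 0.016632.
u_2 = 0.016632 × 0.636 + 0.009 = 0.019578.
u_3 = 0.019578 × 0.636 + 0.009 = 0.021452.

Unemployment rate after three quarters ≈ 2.15%.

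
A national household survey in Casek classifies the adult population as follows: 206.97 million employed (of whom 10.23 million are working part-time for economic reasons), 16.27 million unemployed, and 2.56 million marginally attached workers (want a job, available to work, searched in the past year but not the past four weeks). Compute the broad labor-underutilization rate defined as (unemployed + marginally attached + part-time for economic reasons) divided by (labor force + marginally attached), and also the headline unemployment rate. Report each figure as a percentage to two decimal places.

Labor force = 206.97 + 16.27 = 223.24 million.
Numerator = 16.27 + 2.56 + 10.23 = 29.06 million.
Denominator = 223.24 + 2.56 = 225.80 million.
Broad rate = 29.06 / 225.80 = 12.87%.
Headline unemployment rate = 16.27 / 223.24 = 7.29%.

Broad underutilization rate ≈ 12.87%; headline unemployment rate ≈ 7.29%.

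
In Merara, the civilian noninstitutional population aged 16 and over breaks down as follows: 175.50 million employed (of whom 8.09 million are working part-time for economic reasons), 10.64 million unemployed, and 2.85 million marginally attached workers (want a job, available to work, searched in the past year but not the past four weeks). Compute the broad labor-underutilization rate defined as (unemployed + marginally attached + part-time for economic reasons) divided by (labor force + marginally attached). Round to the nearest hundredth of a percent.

Labor force = 175.50 + 10.64 = 186.14 million.
Numerator = 10.64 + 2.85 + 8.09 = 21.58 million.
Denominator = 186.14 + 2.85 = 188.99 million.
Broad rate = 21.58 / 188.99 = 11.42%.

Broad underutilization rate ≈ 11.42%.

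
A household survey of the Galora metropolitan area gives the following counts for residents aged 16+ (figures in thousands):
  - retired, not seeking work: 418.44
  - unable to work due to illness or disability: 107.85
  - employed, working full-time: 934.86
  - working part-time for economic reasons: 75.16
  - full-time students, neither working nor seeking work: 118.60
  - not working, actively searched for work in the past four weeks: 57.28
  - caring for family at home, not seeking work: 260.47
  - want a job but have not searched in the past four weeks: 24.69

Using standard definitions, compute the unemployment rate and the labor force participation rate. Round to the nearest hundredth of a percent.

Employed = 934.86 + 75.16 = 1,010.02 thousand (anyone who worked, including part-time for economic reasons, counts as employed).
Unemployed = 57.28 thousand.
Labor force = 1,010.02 + 57.28 = 1,067.30 thousand.
Not in labor force = 418.44 + 107.85 + 118.60 + 260.47 + 24.69 = 930.05 thousand (those not working and not actively searching are outside the labor force — including those who want a job but have given up searching).
Civilian working-age population = 1,067.30 + 930.05 = 1,997.35 thousand.
Unemployment rate = 57.28 / 1,067.30 = 5.37%.
Labor force participation rate = 1,067.30 / 1,997.35 = 53.44%.

Unemployment rate ≈ 5.37%; labor force participation rate ≈ 53.44%.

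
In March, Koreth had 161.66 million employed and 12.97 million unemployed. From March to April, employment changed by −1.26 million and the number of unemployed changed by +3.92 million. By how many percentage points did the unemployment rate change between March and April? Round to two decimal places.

March: labor force = 161.66 + 12.97 = 174.63; u = 12.97/174.63 = 7.43%.
April: labor force = 160.40 + 16.89 = 177.29; u = 16.89/177.29 = 9.53%.
Change = 9.53% − 7.43% = +2.10 pp.

The unemployment rate changed by +2.10 percentage points.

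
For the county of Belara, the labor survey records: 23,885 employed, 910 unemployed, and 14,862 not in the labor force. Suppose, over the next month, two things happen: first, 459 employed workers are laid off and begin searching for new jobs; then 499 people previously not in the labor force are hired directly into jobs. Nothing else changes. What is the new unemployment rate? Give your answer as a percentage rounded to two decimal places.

New unemployment rate ≈ 5.41%.

Initially, labor force = 23,885 + 910 = 24,795, so u = 910/24,795 = 3.67%.
After the first change, employed falls and unemployed rises by 459; labor force unchanged → E = 23,426, U = 1,369, labor force = 24,795.
After the second change, employed and labor force both rise by 499; unemployed unchanged → E = 23,925, U = 1,369, labor force = 25,294.
New unemployment rate = 1,369 / 25,294 = 5.41%.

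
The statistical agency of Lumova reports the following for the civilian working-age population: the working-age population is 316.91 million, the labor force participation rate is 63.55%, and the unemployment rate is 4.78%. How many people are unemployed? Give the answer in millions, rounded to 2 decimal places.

About 9.63 million are unemployed.

Labor force = 0.6355 × 316.91 = 201.40 million.
Unemployed = 0.0478 × 201.40 ≈ 9.63 million.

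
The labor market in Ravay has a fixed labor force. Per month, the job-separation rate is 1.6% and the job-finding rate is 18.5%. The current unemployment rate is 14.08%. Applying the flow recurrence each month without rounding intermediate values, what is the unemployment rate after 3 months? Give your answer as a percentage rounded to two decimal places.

Unemployment rate after three months ≈ 11.08%.

With a fixed labor force, u_{t+1} = u_t + s·(1−u_t) − f·u_t = u_t·(1−s−f) + s.
Here 1−s−f = 0.799 and s = 0.016.
u_1 = 0.140800 × 0.799 + 0.016 = 0.128499.
u_2 = 0.128499 × 0.799 + 0.016 = 0.118671.
u_3 = 0.118671 × 0.799 + 0.016 = 0.110818.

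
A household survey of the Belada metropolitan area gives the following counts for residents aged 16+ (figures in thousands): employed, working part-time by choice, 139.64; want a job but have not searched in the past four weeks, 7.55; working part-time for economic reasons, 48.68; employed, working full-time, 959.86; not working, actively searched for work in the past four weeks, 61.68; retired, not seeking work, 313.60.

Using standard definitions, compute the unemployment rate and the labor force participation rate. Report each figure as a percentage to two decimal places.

Unemployment rate ≈ 5.10%; labor force participation rate ≈ 79.02%.

Employed = 139.64 + 48.68 + 959.86 = 1,148.18 thousand (anyone who worked, including part-time for economic reasons, counts as employed).
Unemployed = 61.68 thousand.
Labor force = 1,148.18 + 61.68 = 1,209.86 thousand.
Not in labor force = 7.55 + 313.60 = 321.15 thousand (those not working and not actively searching are outside the labor force — including those who want a job but have given up searching).
Civilian working-age population = 1,209.86 + 321.15 = 1,531.01 thousand.
Unemployment rate = 61.68 / 1,209.86 = 5.10%.
Labor force participation rate = 1,209.86 / 1,531.01 = 79.02%.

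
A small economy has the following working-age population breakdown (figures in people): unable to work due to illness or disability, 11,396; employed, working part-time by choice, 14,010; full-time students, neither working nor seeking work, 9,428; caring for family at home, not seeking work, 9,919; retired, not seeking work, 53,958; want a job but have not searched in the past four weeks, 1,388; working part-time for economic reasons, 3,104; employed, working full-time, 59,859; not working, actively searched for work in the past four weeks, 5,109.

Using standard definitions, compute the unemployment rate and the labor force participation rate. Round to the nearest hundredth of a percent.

Unemployment rate ≈ 6.22%; labor force participation rate ≈ 48.81%.

Employed = 14,010 + 3,104 + 59,859 = 76,973 (anyone who worked, including part-time for economic reasons, counts as employed).
Unemployed = 5,109.
Labor force = 76,973 + 5,109 = 82,082.
Not in labor force = 11,396 + 9,428 + 9,919 + 53,958 + 1,388 = 86,089 (those not working and not actively searching are outside the labor force — including those who want a job but have given up searching).
Civilian working-age population = 82,082 + 86,089 = 168,171.
Unemployment rate = 5,109 / 82,082 = 6.22%.
Labor force participation rate = 82,082 / 168,171 = 48.81%.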